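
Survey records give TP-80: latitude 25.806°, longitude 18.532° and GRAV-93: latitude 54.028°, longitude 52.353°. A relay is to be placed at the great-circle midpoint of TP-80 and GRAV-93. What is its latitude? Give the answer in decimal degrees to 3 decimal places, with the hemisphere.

41.110°N

Bx = cos φ₂ cos Δλ = 0.487992,  By = cos φ₂ sin Δλ = 0.326941
φₘ = atan2(sin φ₁ + sin φ₂, √((cos φ₁ + Bx)² + By²)) = 41.10999°
λₘ = λ₁ + atan2(By, cos φ₁ + Bx) = 31.78388°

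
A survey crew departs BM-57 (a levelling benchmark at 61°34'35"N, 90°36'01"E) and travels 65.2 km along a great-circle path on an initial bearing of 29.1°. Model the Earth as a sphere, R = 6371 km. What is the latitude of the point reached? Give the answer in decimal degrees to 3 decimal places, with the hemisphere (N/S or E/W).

BM-57: φ = +61.57639°, λ = +90.60028°
δ = d/R = 65.2/6371 = 0.010234 rad
φ₂ = arcsin(sin φ₁ cos δ + cos φ₁ sin δ cos θ)
   = arcsin(0.87945·0.99995 + 0.47599·0.01023·0.87377) = 62.08740°
λ₂ = λ₁ + atan2(sin θ sin δ cos φ₁, cos δ − sin φ₁ sin φ₂) = 91.20945°

62.087°N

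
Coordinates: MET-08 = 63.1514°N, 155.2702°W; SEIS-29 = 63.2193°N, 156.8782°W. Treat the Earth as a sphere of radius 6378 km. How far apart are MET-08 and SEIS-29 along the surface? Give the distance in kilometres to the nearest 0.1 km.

81.1 km

Δφ = 0.0679°,  Δλ = -1.6080°
a = sin²(Δφ/2) + cos φ₁ cos φ₂ sin²(Δλ/2) = 0.000040
c = 2·arcsin(√a) = 0.012715 rad = 0.7285°
d = R·c = 6378 × 0.012715 = 81.1 km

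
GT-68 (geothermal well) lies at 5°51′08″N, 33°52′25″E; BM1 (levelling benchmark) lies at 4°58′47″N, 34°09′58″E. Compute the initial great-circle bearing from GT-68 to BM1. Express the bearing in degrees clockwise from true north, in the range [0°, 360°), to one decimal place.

161.5°

GT-68: φ = +5.85222°, λ = +33.87361°
BM1: φ = +4.97972°, λ = +34.16611°
Δλ = 0.2925°
y = sin Δλ · cos φ₂ = 0.005086
x = cos φ₁ sin φ₂ − sin φ₁ cos φ₂ cos Δλ = -0.015226
θ = atan2(y, x) = 161.5297° → 161.5297° (mod 360°)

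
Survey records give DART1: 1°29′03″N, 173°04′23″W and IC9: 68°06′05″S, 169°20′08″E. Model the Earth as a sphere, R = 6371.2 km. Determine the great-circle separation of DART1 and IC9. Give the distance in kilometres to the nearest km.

7856 km

DART1: φ = +1.48417°, λ = -173.07306°
IC9: φ = -68.10139°, λ = +169.33556°
Δφ = -69.5856°,  Δλ = -17.5914°
a = sin²(Δφ/2) + cos φ₁ cos φ₂ sin²(Δλ/2) = 0.334314
c = 2·arcsin(√a) = 1.233038 rad = 70.6479°
d = R·c = 6371.2 × 1.233038 = 7855.9 km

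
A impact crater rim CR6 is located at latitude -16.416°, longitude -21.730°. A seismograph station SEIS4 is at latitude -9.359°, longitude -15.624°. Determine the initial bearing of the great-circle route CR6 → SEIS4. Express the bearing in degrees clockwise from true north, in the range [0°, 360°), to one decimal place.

40.9°

Δλ = 6.1060°
y = sin Δλ · cos φ₂ = 0.104952
x = cos φ₁ sin φ₂ − sin φ₁ cos φ₂ cos Δλ = 0.121275
θ = atan2(y, x) = 40.8732° → 40.8732° (mod 360°)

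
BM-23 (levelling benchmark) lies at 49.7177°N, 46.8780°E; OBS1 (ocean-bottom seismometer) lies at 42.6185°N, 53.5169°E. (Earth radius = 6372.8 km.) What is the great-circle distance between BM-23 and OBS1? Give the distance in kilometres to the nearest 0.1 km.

Δφ = -7.0992°,  Δλ = 6.6389°
a = sin²(Δφ/2) + cos φ₁ cos φ₂ sin²(Δλ/2) = 0.005428
c = 2·arcsin(√a) = 0.147488 rad = 8.4505°
d = R·c = 6372.8 × 0.147488 = 939.9 km

939.9 km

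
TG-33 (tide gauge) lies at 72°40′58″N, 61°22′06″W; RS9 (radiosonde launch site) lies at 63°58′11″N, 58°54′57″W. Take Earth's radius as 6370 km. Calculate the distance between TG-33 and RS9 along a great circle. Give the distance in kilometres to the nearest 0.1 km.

973.7 km

TG-33: φ = +72.68278°, λ = -61.36833°
RS9: φ = +63.96972°, λ = -58.91583°
Δφ = -8.7131°,  Δλ = 2.4525°
a = sin²(Δφ/2) + cos φ₁ cos φ₂ sin²(Δλ/2) = 0.005830
c = 2·arcsin(√a) = 0.152859 rad = 8.7582°
d = R·c = 6370 × 0.152859 = 973.7 km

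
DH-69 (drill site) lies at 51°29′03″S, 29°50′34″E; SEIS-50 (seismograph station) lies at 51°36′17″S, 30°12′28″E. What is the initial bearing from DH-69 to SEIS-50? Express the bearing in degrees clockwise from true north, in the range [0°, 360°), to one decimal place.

DH-69: φ = -51.48417°, λ = +29.84278°
SEIS-50: φ = -51.60472°, λ = +30.20778°
Δλ = 0.3650°
y = sin Δλ · cos φ₂ = 0.003957
x = cos φ₁ sin φ₂ − sin φ₁ cos φ₂ cos Δλ = -0.002114
θ = atan2(y, x) = 118.1152° → 118.1152° (mod 360°)

118.1°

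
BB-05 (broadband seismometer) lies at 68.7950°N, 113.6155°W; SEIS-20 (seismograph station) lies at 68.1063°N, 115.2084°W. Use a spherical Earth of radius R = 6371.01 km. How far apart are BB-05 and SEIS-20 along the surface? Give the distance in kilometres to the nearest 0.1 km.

100.5 km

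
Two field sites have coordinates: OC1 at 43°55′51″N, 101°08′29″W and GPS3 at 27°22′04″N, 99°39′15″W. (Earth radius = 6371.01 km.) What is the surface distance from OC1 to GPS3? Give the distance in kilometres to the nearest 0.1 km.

1846.5 km

OC1: φ = +43.93083°, λ = -101.14139°
GPS3: φ = +27.36778°, λ = -99.65417°
Δφ = -16.5631°,  Δλ = 1.4872°
a = sin²(Δφ/2) + cos φ₁ cos φ₂ sin²(Δλ/2) = 0.020854
c = 2·arcsin(√a) = 0.289835 rad = 16.6063°
d = R·c = 6371.01 × 0.289835 = 1846.5 km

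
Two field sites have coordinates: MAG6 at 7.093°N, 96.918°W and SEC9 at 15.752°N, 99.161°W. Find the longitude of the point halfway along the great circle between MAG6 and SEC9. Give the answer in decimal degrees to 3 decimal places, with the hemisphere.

Bx = cos φ₂ cos Δλ = 0.961708,  By = cos φ₂ sin Δλ = -0.037668
φₘ = atan2(sin φ₁ + sin φ₂, √((cos φ₁ + Bx)² + By²)) = 11.42463°
λₘ = λ₁ + atan2(By, cos φ₁ + Bx) = -98.02234°

98.022°W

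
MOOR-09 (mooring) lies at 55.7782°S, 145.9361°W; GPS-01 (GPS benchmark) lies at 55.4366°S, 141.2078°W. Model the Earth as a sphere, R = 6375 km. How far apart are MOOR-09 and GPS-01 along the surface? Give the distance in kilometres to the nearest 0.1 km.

299.5 km

Δφ = 0.3416°,  Δλ = 4.7283°
a = sin²(Δφ/2) + cos φ₁ cos φ₂ sin²(Δλ/2) = 0.000552
c = 2·arcsin(√a) = 0.046985 rad = 2.6920°
d = R·c = 6375 × 0.046985 = 299.5 km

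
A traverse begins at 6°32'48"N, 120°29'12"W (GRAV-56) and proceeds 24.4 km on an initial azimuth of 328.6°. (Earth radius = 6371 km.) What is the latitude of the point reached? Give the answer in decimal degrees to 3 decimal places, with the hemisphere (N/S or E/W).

GRAV-56: φ = +6.54667°, λ = -120.48667°
δ = d/R = 24.4/6371 = 0.003830 rad
φ₂ = arcsin(sin φ₁ cos δ + cos φ₁ sin δ cos θ)
   = arcsin(0.11401·0.99999 + 0.99348·0.00383·0.85355) = 6.73395°
λ₂ = λ₁ + atan2(sin θ sin δ cos φ₁, cos δ − sin φ₁ sin φ₂) = -120.60179°

6.734°N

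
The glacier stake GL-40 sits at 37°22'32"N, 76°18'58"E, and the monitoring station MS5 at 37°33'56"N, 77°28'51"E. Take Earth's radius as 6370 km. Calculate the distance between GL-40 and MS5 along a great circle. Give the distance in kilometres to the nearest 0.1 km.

GL-40: φ = +37.37556°, λ = +76.31611°
MS5: φ = +37.56556°, λ = +77.48083°
Δφ = 0.1900°,  Δλ = 1.1647°
a = sin²(Δφ/2) + cos φ₁ cos φ₂ sin²(Δλ/2) = 0.000068
c = 2·arcsin(√a) = 0.016471 rad = 0.9437°
d = R·c = 6370 × 0.016471 = 104.9 km

104.9 km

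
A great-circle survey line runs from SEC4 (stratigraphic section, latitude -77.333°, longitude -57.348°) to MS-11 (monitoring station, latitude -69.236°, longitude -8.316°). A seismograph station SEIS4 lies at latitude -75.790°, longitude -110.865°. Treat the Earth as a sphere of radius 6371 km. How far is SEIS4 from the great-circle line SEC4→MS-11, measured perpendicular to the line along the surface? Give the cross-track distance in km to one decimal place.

344.0 km

δ₁₃ = central angle SEC4→SEIS4 = 0.211037 rad  (haversine)
θ₁₃ = bearing SEC4→SEIS4 = 250.428°,  θ₁₂ = bearing SEC4→MS-11 = 85.358°
dₓₜ = R·arcsin(sin δ₁₃ · sin(θ₁₃ − θ₁₂)) = 6371·arcsin(0.20947·sin(165.071°)) = 343.982 km
|dₓₜ| = 343.982 km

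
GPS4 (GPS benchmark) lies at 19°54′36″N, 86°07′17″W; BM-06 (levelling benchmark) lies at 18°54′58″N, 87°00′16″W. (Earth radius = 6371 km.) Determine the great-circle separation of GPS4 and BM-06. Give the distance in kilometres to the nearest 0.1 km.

144.2 km

GPS4: φ = +19.91000°, λ = -86.12139°
BM-06: φ = +18.91611°, λ = -87.00444°
Δφ = -0.9939°,  Δλ = -0.8831°
a = sin²(Δφ/2) + cos φ₁ cos φ₂ sin²(Δλ/2) = 0.000128
c = 2·arcsin(√a) = 0.022632 rad = 1.2967°
d = R·c = 6371 × 0.022632 = 144.2 km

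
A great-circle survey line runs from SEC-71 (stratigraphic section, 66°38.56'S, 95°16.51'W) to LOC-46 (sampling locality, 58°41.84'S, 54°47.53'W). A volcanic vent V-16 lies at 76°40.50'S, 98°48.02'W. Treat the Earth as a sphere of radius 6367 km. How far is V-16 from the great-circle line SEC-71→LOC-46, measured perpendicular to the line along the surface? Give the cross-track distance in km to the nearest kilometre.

SEC-71: φ = -66.64267°, λ = -95.27517°
LOC-46: φ = -58.69733°, λ = -54.79217°
V-16: φ = -76.67500°, λ = -98.80033°
δ₁₃ = central angle SEC-71→V-16 = 0.176087 rad  (haversine)
θ₁₃ = bearing SEC-71→V-16 = 184.640°,  θ₁₂ = bearing SEC-71→LOC-46 = 85.924°
dₓₜ = R·arcsin(sin δ₁₃ · sin(θ₁₃ − θ₁₂)) = 6367·arcsin(0.17518·sin(98.716°)) = 1108.064 km
|dₓₜ| = 1108.064 km

1108 km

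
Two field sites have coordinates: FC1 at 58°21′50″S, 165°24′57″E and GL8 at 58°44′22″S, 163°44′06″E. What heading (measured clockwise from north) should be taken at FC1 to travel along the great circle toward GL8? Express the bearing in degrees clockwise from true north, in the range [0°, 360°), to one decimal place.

246.1°

FC1: φ = -58.36389°, λ = +165.41583°
GL8: φ = -58.73944°, λ = +163.73500°
Δλ = -1.6808°
y = sin Δλ · cos φ₂ = -0.015221
x = cos φ₁ sin φ₂ − sin φ₁ cos φ₂ cos Δλ = -0.006745
θ = atan2(y, x) = -113.8988° → 246.1012° (mod 360°)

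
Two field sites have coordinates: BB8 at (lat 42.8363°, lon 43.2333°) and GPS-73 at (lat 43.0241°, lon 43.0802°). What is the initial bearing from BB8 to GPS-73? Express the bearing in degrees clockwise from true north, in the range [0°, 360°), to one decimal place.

Δλ = -0.1531°
y = sin Δλ · cos φ₂ = -0.001953
x = cos φ₁ sin φ₂ − sin φ₁ cos φ₂ cos Δλ = 0.003279
θ = atan2(y, x) = -30.7808° → 329.2192° (mod 360°)

329.2°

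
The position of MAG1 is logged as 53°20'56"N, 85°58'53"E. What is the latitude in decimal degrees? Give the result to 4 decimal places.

53.3489°N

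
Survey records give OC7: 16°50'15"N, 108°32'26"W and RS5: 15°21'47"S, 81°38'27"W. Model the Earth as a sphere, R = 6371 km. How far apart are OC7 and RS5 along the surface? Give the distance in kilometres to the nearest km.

OC7: φ = +16.83750°, λ = -108.54056°
RS5: φ = -15.36306°, λ = -81.64083°
Δφ = -32.2006°,  Δλ = 26.8997°
a = sin²(Δφ/2) + cos φ₁ cos φ₂ sin²(Δλ/2) = 0.126837
c = 2·arcsin(√a) = 0.728270 rad = 41.7268°
d = R·c = 6371 × 0.728270 = 4639.8 km

4640 km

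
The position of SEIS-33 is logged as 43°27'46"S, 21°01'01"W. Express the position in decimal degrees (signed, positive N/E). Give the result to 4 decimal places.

-43.4628°, -21.0169°

lat: 43.4628° S → -43.4628°
lon: 21.0169° W → -21.0169°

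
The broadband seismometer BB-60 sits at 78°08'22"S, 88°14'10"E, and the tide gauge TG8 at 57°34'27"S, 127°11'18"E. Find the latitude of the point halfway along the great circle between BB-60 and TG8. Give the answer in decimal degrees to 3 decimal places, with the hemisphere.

BB-60: φ = -78.13944°, λ = +88.23611°
TG8: φ = -57.57417°, λ = +127.18833°
Bx = cos φ₂ cos Δλ = 0.416993,  By = cos φ₂ sin Δλ = 0.337099
φₘ = atan2(sin φ₁ + sin φ₂, √((cos φ₁ + Bx)² + By²)) = -68.77429°
λₘ = λ₁ + atan2(By, cos φ₁ + Bx) = 116.67182°

68.774°S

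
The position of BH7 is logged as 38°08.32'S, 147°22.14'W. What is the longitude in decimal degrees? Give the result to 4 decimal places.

147° + 22.14′/60 = 147 + 0.36900 = 147.3690°

147.3690°W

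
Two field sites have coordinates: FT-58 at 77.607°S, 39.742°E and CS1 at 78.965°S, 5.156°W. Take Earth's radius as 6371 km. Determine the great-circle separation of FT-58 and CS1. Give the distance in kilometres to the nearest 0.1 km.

Δφ = -1.3580°,  Δλ = -44.8980°
a = sin²(Δφ/2) + cos φ₁ cos φ₂ sin²(Δλ/2) = 0.006131
c = 2·arcsin(√a) = 0.156756 rad = 8.9815°
d = R·c = 6371 × 0.156756 = 998.7 km

998.7 km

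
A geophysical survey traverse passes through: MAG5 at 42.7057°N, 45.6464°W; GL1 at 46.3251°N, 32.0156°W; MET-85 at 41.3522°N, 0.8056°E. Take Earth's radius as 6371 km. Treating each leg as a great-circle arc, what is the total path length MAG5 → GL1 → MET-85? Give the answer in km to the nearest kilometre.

3821 km

MAG5→GL1: c = 0.180731 rad, d = 1151.44 km
GL1→MET-85: c = 0.419029 rad, d = 2669.63 km
Total = 1151.44 + 2669.63 = 3821.07 km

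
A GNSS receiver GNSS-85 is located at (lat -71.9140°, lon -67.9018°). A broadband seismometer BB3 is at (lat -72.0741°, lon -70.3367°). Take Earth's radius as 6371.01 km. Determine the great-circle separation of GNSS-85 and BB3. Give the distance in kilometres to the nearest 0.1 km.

85.6 km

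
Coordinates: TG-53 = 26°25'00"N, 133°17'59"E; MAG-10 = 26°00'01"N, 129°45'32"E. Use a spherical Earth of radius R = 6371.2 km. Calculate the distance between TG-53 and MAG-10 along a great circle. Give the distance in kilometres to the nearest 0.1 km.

356.3 km

TG-53: φ = +26.41667°, λ = +133.29972°
MAG-10: φ = +26.00028°, λ = +129.75889°
Δφ = -0.4164°,  Δλ = -3.5408°
a = sin²(Δφ/2) + cos φ₁ cos φ₂ sin²(Δλ/2) = 0.000782
c = 2·arcsin(√a) = 0.055918 rad = 3.2039°
d = R·c = 6371.2 × 0.055918 = 356.3 km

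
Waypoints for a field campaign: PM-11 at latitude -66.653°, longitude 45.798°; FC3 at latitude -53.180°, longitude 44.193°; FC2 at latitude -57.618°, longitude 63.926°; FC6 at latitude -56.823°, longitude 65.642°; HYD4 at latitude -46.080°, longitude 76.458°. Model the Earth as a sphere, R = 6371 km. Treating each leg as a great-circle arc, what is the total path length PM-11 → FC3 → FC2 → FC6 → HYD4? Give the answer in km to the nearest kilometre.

PM-11→FC3: c = 0.235548 rad, d = 1500.68 km
FC3→FC2: c = 0.209411 rad, d = 1334.16 km
FC2→FC6: c = 0.021340 rad, d = 135.96 km
FC6→HYD4: c = 0.220767 rad, d = 1406.51 km
Total = 1500.68 + 1334.16 + 135.96 + 1406.51 = 4377.30 km

4377 km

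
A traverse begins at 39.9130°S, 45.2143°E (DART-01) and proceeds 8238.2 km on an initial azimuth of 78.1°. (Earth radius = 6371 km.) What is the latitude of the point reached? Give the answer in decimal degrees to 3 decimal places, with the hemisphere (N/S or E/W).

δ = d/R = 8238.2/6371 = 1.293078 rad
φ₂ = arcsin(sin φ₁ cos δ + cos φ₁ sin δ cos θ)
   = arcsin(-0.64162·0.27416 + 0.76702·0.96168·0.20620) = -1.36414°
λ₂ = λ₁ + atan2(sin θ sin δ cos φ₁, cos δ − sin φ₁ sin φ₂) = 115.48240°

1.364°S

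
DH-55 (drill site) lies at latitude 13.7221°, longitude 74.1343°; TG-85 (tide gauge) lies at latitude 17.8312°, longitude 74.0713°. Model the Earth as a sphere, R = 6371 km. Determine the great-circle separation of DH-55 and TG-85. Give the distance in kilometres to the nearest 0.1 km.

Δφ = 4.1091°,  Δλ = -0.0630°
a = sin²(Δφ/2) + cos φ₁ cos φ₂ sin²(Δλ/2) = 0.001286
c = 2·arcsin(√a) = 0.071725 rad = 4.1095°
d = R·c = 6371 × 0.071725 = 457.0 km

457.0 km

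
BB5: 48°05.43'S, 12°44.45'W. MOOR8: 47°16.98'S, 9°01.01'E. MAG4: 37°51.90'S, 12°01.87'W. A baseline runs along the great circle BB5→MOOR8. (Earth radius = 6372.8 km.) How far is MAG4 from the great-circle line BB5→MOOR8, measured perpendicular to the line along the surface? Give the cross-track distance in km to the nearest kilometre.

BB5: φ = -48.09050°, λ = -12.74083°
MOOR8: φ = -47.28300°, λ = +9.01683°
MAG4: φ = -37.86500°, λ = -12.03117°
δ₁₃ = central angle BB5→MAG4 = 0.178696 rad  (haversine)
θ₁₃ = bearing BB5→MAG4 = 3.153°,  θ₁₂ = bearing BB5→MOOR8 = 94.971°
dₓₜ = R·arcsin(sin δ₁₃ · sin(θ₁₃ − θ₁₂)) = 6372.8·arcsin(0.17775·sin(-91.818°)) = -1138.217 km
|dₓₜ| = 1138.217 km

1138 km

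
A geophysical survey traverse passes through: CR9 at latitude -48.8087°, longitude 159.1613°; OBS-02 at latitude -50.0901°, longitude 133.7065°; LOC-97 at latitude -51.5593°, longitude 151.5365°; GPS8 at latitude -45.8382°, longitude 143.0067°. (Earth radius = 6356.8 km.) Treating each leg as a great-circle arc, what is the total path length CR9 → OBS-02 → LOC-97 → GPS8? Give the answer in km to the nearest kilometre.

3979 km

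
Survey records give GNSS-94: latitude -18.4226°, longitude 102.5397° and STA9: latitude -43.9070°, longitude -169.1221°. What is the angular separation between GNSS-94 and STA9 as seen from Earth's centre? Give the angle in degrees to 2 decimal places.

76.17°

Δφ = -25.4844°,  Δλ = 88.3382°
a = sin²(Δφ/2) + cos φ₁ cos φ₂ sin²(Δλ/2) = 0.380509
c = 2·arcsin(√a) = 1.329479 rad = 76.1736°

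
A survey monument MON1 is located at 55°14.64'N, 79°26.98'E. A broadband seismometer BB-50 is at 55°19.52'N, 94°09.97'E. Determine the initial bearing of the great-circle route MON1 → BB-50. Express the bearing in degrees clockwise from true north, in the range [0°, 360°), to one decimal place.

83.4°

MON1: φ = +55.24400°, λ = +79.44967°
BB-50: φ = +55.32533°, λ = +94.16617°
Δλ = 14.7165°
y = sin Δλ · cos φ₂ = 0.144525
x = cos φ₁ sin φ₂ − sin φ₁ cos φ₂ cos Δλ = 0.016753
θ = atan2(y, x) = 83.3878° → 83.3878° (mod 360°)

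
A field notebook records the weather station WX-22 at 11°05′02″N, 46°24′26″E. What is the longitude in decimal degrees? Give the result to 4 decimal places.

46.4072°E

46° + 24′/60 + 26″/3600 = 46 + 0.40000 + 0.00722 = 46.4072°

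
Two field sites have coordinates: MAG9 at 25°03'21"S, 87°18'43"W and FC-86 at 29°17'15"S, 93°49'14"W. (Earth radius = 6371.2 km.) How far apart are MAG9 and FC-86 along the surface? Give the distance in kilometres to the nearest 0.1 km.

MAG9: φ = -25.05583°, λ = -87.31194°
FC-86: φ = -29.28750°, λ = -93.82056°
Δφ = -4.2317°,  Δλ = -6.5086°
a = sin²(Δφ/2) + cos φ₁ cos φ₂ sin²(Δλ/2) = 0.003909
c = 2·arcsin(√a) = 0.125129 rad = 7.1694°
d = R·c = 6371.2 × 0.125129 = 797.2 km

797.2 km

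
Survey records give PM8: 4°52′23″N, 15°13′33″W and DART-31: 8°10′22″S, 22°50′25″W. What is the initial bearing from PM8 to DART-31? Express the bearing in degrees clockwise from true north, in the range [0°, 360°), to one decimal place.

210.2°

PM8: φ = +4.87306°, λ = -15.22583°
DART-31: φ = -8.17278°, λ = -22.84028°
Δλ = -7.6144°
y = sin Δλ · cos φ₂ = -0.131161
x = cos φ₁ sin φ₂ − sin φ₁ cos φ₂ cos Δλ = -0.224989
θ = atan2(y, x) = -149.7593° → 210.2407° (mod 360°)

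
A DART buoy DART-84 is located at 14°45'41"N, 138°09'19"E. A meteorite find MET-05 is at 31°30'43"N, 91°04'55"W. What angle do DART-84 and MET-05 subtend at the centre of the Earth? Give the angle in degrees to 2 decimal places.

113.90°

DART-84: φ = +14.76139°, λ = +138.15528°
MET-05: φ = +31.51194°, λ = -91.08194°
Δφ = 16.7506°,  Δλ = 130.7628°
a = sin²(Δφ/2) + cos φ₁ cos φ₂ sin²(Δλ/2) = 0.702548
c = 2·arcsin(√a) = 1.987880 rad = 113.8971°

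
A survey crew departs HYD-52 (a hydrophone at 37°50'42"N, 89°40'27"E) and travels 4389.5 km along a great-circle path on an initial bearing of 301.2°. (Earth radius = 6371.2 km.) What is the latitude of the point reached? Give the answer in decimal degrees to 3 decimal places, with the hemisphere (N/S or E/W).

HYD-52: φ = +37.84500°, λ = +89.67417°
δ = d/R = 4389.5/6371.2 = 0.688960 rad
φ₂ = arcsin(sin φ₁ cos δ + cos φ₁ sin δ cos θ)
   = arcsin(0.61353·0.77191 + 0.78967·0.63573·0.51803) = 47.19309°
λ₂ = λ₁ + atan2(sin θ sin δ cos φ₁, cos δ − sin φ₁ sin φ₂) = 36.52147°

47.193°N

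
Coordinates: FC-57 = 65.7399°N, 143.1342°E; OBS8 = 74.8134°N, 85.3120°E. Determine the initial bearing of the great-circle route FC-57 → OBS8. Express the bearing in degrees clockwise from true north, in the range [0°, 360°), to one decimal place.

320.5°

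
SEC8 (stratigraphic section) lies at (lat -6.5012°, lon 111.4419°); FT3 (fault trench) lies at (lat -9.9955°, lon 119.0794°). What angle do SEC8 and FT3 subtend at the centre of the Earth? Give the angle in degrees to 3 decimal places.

8.326°

Δφ = -3.4943°,  Δλ = 7.6375°
a = sin²(Δφ/2) + cos φ₁ cos φ₂ sin²(Δλ/2) = 0.005270
c = 2·arcsin(√a) = 0.145314 rad = 8.3259°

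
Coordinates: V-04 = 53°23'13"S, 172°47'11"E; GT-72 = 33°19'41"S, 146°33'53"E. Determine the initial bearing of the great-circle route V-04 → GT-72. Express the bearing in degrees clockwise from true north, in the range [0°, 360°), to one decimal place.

V-04: φ = -53.38694°, λ = +172.78639°
GT-72: φ = -33.32806°, λ = +146.56472°
Δλ = -26.2217°
y = sin Δλ · cos φ₂ = -0.369179
x = cos φ₁ sin φ₂ − sin φ₁ cos φ₂ cos Δλ = 0.273968
θ = atan2(y, x) = -53.4208° → 306.5792° (mod 360°)

306.6°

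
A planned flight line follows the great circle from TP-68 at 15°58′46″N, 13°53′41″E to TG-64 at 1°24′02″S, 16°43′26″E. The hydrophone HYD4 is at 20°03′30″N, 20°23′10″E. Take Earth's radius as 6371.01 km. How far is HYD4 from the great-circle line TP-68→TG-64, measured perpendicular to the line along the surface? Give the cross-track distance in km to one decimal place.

TP-68: φ = +15.97944°, λ = +13.89472°
TG-64: φ = -1.40056°, λ = +16.72389°
HYD4: φ = +20.05833°, λ = +20.38611°
δ₁₃ = central angle TP-68→HYD4 = 0.129105 rad  (haversine)
θ₁₃ = bearing TP-68→HYD4 = 55.573°,  θ₁₂ = bearing TP-68→TG-64 = 170.610°
dₓₜ = R·arcsin(sin δ₁₃ · sin(θ₁₃ − θ₁₂)) = 6371.01·arcsin(0.12875·sin(-115.037°)) = -744.871 km
|dₓₜ| = 744.871 km

744.9 km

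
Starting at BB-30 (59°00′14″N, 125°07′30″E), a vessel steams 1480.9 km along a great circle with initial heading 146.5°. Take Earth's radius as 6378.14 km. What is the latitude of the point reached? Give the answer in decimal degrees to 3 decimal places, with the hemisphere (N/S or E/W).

BB-30: φ = +59.00389°, λ = +125.12500°
δ = d/R = 1480.9/6378.14 = 0.232184 rad
φ₂ = arcsin(sin φ₁ cos δ + cos φ₁ sin δ cos θ)
   = arcsin(0.85720·0.97317 + 0.51498·0.23010·-0.83389) = 47.33985°
λ₂ = λ₁ + atan2(sin θ sin δ cos φ₁, cos δ − sin φ₁ sin φ₂) = 135.92705°

47.340°N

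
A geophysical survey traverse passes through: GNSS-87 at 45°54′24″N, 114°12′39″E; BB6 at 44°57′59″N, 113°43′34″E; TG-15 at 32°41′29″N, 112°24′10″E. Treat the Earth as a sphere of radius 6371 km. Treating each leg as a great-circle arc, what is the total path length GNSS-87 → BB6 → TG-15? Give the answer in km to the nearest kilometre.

GNSS-87: φ = +45.90667°, λ = +114.21083°
BB6: φ = +44.96639°, λ = +113.72611°
TG-15: φ = +32.69139°, λ = +112.40278°
GNSS-87→BB6: c = 0.017452 rad, d = 111.18 km
BB6→TG-15: c = 0.214985 rad, d = 1369.67 km
Total = 111.18 + 1369.67 = 1480.85 km

1481 km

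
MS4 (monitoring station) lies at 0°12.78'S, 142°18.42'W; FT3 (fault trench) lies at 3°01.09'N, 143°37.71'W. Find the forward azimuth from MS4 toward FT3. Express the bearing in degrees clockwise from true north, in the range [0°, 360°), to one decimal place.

337.8°

MS4: φ = -0.21300°, λ = -142.30700°
FT3: φ = +3.01817°, λ = -143.62850°
Δλ = -1.3215°
y = sin Δλ · cos φ₂ = -0.023030
x = cos φ₁ sin φ₂ − sin φ₁ cos φ₂ cos Δλ = 0.056364
θ = atan2(y, x) = -22.2252° → 337.7748° (mod 360°)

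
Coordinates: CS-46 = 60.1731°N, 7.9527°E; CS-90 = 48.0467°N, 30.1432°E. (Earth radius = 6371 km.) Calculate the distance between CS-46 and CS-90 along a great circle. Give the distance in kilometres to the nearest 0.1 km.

Δφ = -12.1264°,  Δλ = 22.1905°
a = sin²(Δφ/2) + cos φ₁ cos φ₂ sin²(Δλ/2) = 0.023471
c = 2·arcsin(√a) = 0.307615 rad = 17.6250°
d = R·c = 6371 × 0.307615 = 1959.8 km

1959.8 km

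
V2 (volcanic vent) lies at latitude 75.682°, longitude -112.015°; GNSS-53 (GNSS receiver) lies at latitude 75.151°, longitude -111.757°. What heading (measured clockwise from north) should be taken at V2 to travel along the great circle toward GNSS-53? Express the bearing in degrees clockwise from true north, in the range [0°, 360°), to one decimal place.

172.9°

Δλ = 0.2580°
y = sin Δλ · cos φ₂ = 0.001154
x = cos φ₁ sin φ₂ − sin φ₁ cos φ₂ cos Δλ = -0.009265
θ = atan2(y, x) = 172.9003° → 172.9003° (mod 360°)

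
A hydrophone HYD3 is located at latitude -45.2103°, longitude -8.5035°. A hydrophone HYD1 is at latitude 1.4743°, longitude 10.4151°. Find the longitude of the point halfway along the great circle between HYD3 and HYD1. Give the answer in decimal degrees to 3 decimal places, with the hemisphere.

2.609°E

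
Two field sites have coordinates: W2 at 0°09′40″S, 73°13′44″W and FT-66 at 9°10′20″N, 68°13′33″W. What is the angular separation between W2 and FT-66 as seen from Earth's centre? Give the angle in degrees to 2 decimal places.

10.58°

W2: φ = -0.16111°, λ = -73.22889°
FT-66: φ = +9.17222°, λ = -68.22583°
Δφ = 9.3333°,  Δλ = 5.0031°
a = sin²(Δφ/2) + cos φ₁ cos φ₂ sin²(Δλ/2) = 0.008500
c = 2·arcsin(√a) = 0.184651 rad = 10.5797°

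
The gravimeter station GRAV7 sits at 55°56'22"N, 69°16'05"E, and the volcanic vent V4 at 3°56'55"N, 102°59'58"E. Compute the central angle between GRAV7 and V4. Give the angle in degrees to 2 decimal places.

58.55°

GRAV7: φ = +55.93944°, λ = +69.26806°
V4: φ = +3.94861°, λ = +102.99944°
Δφ = -51.9908°,  Δλ = 33.7314°
a = sin²(Δφ/2) + cos φ₁ cos φ₂ sin²(Δλ/2) = 0.239138
c = 2·arcsin(√a) = 1.021926 rad = 58.5520°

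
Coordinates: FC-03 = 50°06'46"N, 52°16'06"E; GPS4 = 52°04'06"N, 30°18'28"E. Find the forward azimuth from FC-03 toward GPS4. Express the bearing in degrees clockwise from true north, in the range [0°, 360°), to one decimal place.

FC-03: φ = +50.11278°, λ = +52.26833°
GPS4: φ = +52.06833°, λ = +30.30778°
Δλ = -21.9606°
y = sin Δλ · cos φ₂ = -0.229886
x = cos φ₁ sin φ₂ − sin φ₁ cos φ₂ cos Δλ = 0.068349
θ = atan2(y, x) = -73.4420° → 286.5580° (mod 360°)

286.6°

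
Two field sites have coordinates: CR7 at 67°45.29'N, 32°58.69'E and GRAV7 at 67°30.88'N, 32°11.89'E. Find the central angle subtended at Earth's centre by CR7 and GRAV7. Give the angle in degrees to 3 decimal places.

CR7: φ = +67.75483°, λ = +32.97817°
GRAV7: φ = +67.51467°, λ = +32.19817°
Δφ = -0.2402°,  Δλ = -0.7800°
a = sin²(Δφ/2) + cos φ₁ cos φ₂ sin²(Δλ/2) = 0.000011
c = 2·arcsin(√a) = 0.006664 rad = 0.3818°

0.382°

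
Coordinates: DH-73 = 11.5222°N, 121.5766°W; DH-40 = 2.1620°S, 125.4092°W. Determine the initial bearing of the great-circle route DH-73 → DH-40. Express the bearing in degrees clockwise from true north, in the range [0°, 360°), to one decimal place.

195.8°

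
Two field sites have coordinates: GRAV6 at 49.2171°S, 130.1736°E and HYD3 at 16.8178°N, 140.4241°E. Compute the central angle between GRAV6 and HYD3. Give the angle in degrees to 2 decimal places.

66.66°

Δφ = 66.0349°,  Δλ = 10.2505°
a = sin²(Δφ/2) + cos φ₁ cos φ₂ sin²(Δλ/2) = 0.301900
c = 2·arcsin(√a) = 1.163421 rad = 66.6591°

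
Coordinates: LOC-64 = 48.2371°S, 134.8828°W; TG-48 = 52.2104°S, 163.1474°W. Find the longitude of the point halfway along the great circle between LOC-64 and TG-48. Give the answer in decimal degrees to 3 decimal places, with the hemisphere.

Bx = cos φ₂ cos Δλ = 0.539704,  By = cos φ₂ sin Δλ = -0.290171
φₘ = atan2(sin φ₁ + sin φ₂, √((cos φ₁ + Bx)² + By²)) = -51.08551°
λₘ = λ₁ + atan2(By, cos φ₁ + Bx) = -148.41401°

148.414°W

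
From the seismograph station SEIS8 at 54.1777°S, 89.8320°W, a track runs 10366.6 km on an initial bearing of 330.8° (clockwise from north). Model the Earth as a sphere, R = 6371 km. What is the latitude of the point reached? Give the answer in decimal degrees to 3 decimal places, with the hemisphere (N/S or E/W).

δ = d/R = 10366.6/6371 = 1.627154 rad
φ₂ = arcsin(sin φ₁ cos δ + cos φ₁ sin δ cos θ)
   = arcsin(-0.81084·-0.05633 + 0.58527·0.99841·0.87292) = 33.76306°
λ₂ = λ₁ + atan2(sin θ sin δ cos φ₁, cos δ − sin φ₁ sin φ₂) = -125.69870°

33.763°N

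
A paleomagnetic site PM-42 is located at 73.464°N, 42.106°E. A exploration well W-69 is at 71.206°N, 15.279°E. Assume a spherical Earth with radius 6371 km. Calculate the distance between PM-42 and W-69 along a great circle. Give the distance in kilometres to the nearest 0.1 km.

930.4 km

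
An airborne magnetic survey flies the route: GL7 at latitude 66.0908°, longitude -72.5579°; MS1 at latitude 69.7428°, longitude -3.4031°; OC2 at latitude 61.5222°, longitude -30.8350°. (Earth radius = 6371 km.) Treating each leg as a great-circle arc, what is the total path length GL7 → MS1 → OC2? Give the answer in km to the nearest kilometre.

4294 km

GL7→MS1: c = 0.433317 rad, d = 2760.66 km
MS1→OC2: c = 0.240740 rad, d = 1533.75 km
Total = 2760.66 + 1533.75 = 4294.41 km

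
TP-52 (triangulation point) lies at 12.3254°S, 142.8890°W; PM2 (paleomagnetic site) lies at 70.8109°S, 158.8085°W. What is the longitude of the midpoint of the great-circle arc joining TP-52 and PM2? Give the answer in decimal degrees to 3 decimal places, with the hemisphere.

Bx = cos φ₂ cos Δλ = 0.316081,  By = cos φ₂ sin Δλ = -0.090154
φₘ = atan2(sin φ₁ + sin φ₂, √((cos φ₁ + Bx)² + By²)) = -41.77522°
λₘ = λ₁ + atan2(By, cos φ₁ + Bx) = -146.87739°

146.877°W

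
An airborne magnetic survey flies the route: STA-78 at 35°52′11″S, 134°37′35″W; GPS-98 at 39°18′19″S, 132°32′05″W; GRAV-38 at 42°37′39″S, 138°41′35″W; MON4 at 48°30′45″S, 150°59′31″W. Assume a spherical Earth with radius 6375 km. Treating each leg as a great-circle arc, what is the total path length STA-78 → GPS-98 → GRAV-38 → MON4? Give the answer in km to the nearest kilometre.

STA-78: φ = -35.86972°, λ = -134.62639°
GPS-98: φ = -39.30528°, λ = -132.53472°
GRAV-38: φ = -42.62750°, λ = -138.69306°
MON4: φ = -48.51250°, λ = -150.99194°
STA-78→GPS-98: c = 0.066570 rad, d = 424.38 km
GPS-98→GRAV-38: c = 0.099701 rad, d = 635.59 km
GRAV-38→MON4: c = 0.181670 rad, d = 1158.15 km
Total = 424.38 + 635.59 + 1158.15 = 2218.12 km

2218 km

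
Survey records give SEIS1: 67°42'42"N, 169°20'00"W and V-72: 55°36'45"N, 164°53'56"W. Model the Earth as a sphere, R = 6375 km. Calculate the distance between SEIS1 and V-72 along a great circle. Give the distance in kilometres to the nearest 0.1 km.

SEIS1: φ = +67.71167°, λ = -169.33333°
V-72: φ = +55.61250°, λ = -164.89889°
Δφ = -12.0992°,  Δλ = 4.4344°
a = sin²(Δφ/2) + cos φ₁ cos φ₂ sin²(Δλ/2) = 0.011427
c = 2·arcsin(√a) = 0.214208 rad = 12.2732°
d = R·c = 6375 × 0.214208 = 1365.6 km

1365.6 km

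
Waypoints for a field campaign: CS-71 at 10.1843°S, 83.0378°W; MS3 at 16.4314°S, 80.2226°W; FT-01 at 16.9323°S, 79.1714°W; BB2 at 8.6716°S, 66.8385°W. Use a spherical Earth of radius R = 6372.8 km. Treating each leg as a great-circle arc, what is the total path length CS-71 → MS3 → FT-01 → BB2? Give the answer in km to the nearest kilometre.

CS-71→MS3: c = 0.119045 rad, d = 758.65 km
MS3→FT-01: c = 0.019629 rad, d = 125.09 km
FT-01→BB2: c = 0.254456 rad, d = 1621.60 km
Total = 758.65 + 125.09 + 1621.60 = 2505.34 km

2505 km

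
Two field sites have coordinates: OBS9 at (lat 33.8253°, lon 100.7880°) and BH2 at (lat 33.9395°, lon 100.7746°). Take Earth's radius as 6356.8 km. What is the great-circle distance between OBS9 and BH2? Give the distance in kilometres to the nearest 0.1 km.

12.7 km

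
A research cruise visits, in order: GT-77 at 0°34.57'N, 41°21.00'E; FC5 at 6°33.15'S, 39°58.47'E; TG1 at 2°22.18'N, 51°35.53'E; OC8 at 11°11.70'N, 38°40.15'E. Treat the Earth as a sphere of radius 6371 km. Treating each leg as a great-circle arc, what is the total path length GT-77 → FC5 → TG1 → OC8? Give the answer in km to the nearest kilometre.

4165 km

GT-77: φ = +0.57617°, λ = +41.35000°
FC5: φ = -6.55250°, λ = +39.97450°
TG1: φ = +2.36967°, λ = +51.59217°
OC8: φ = +11.19500°, λ = +38.66917°
GT-77→FC5: c = 0.126705 rad, d = 807.23 km
FC5→TG1: c = 0.255392 rad, d = 1627.10 km
TG1→OC8: c = 0.271628 rad, d = 1730.54 km
Total = 807.23 + 1627.10 + 1730.54 = 4164.88 km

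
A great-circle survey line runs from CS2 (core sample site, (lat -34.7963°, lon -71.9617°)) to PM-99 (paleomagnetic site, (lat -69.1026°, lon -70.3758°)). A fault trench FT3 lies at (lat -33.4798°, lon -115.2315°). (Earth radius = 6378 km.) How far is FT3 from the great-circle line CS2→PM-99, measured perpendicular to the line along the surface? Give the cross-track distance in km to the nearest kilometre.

3895 km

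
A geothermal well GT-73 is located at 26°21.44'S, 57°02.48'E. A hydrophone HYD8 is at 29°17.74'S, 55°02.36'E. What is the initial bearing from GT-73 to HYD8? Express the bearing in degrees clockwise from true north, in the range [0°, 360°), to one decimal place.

210.6°

GT-73: φ = -26.35733°, λ = +57.04133°
HYD8: φ = -29.29567°, λ = +55.03933°
Δλ = -2.0020°
y = sin Δλ · cos φ₂ = -0.030466
x = cos φ₁ sin φ₂ − sin φ₁ cos φ₂ cos Δλ = -0.051497
θ = atan2(y, x) = -149.3909° → 210.6091° (mod 360°)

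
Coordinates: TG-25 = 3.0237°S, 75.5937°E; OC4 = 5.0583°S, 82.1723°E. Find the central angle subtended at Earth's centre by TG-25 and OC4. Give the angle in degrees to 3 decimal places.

6.870°

Δφ = -2.0346°,  Δλ = 6.5786°
a = sin²(Δφ/2) + cos φ₁ cos φ₂ sin²(Δλ/2) = 0.003590
c = 2·arcsin(√a) = 0.119905 rad = 6.8701°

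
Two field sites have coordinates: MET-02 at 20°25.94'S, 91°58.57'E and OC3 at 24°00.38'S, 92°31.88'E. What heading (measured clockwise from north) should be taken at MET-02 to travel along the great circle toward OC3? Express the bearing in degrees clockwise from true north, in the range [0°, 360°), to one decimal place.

171.9°

MET-02: φ = -20.43233°, λ = +91.97617°
OC3: φ = -24.00633°, λ = +92.53133°
Δλ = 0.5552°
y = sin Δλ · cos φ₂ = 0.008851
x = cos φ₁ sin φ₂ − sin φ₁ cos φ₂ cos Δλ = -0.062353
θ = atan2(y, x) = 171.9206° → 171.9206° (mod 360°)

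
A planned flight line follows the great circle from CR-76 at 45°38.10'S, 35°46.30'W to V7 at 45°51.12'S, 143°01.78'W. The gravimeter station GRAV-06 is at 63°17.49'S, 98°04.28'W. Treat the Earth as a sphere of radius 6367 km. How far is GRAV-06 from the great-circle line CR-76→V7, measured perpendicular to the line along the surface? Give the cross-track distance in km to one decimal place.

395.3 km

CR-76: φ = -45.63500°, λ = -35.77167°
V7: φ = -45.85200°, λ = -143.02967°
GRAV-06: φ = -63.29150°, λ = -98.07133°
δ₁₃ = central angle CR-76→GRAV-06 = 0.668568 rad  (haversine)
θ₁₃ = bearing CR-76→GRAV-06 = 219.940°,  θ₁₂ = bearing CR-76→V7 = 225.684°
dₓₜ = R·arcsin(sin δ₁₃ · sin(θ₁₃ − θ₁₂)) = 6367·arcsin(0.61986·sin(-5.745°)) = -395.301 km
|dₓₜ| = 395.301 km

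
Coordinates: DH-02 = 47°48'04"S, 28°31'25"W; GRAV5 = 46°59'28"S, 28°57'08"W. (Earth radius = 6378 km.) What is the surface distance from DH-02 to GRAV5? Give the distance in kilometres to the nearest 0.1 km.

95.8 km

DH-02: φ = -47.80111°, λ = -28.52361°
GRAV5: φ = -46.99111°, λ = -28.95222°
Δφ = 0.8100°,  Δλ = -0.4286°
a = sin²(Δφ/2) + cos φ₁ cos φ₂ sin²(Δλ/2) = 0.000056
c = 2·arcsin(√a) = 0.015017 rad = 0.8604°
d = R·c = 6378 × 0.015017 = 95.8 km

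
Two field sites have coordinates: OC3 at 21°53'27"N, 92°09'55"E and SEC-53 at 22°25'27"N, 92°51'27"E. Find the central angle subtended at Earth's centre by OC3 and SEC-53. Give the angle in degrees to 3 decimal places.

0.834°

OC3: φ = +21.89083°, λ = +92.16528°
SEC-53: φ = +22.42417°, λ = +92.85750°
Δφ = 0.5333°,  Δλ = 0.6922°
a = sin²(Δφ/2) + cos φ₁ cos φ₂ sin²(Δλ/2) = 0.000053
c = 2·arcsin(√a) = 0.014555 rad = 0.8339°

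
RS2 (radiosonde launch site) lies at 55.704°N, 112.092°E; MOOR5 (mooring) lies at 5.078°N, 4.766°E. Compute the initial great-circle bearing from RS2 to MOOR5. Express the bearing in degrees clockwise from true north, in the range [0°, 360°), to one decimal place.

Δλ = -107.3260°
y = sin Δλ · cos φ₂ = -0.950879
x = cos φ₁ sin φ₂ − sin φ₁ cos φ₂ cos Δλ = 0.294938
θ = atan2(y, x) = -72.7674° → 287.2326° (mod 360°)

287.2°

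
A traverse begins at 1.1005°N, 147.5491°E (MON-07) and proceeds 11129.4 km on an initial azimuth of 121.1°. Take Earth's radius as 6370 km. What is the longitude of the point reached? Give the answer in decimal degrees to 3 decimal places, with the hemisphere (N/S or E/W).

δ = d/R = 11129.4/6370 = 1.747159 rad
φ₂ = arcsin(sin φ₁ cos δ + cos φ₁ sin δ cos θ)
   = arcsin(0.01921·-0.17545 + 0.99982·0.98449·-0.51653) = -30.78360°
λ₂ = λ₁ + atan2(sin θ sin δ cos φ₁, cos δ − sin φ₁ sin φ₂) = -111.33367°

111.334°W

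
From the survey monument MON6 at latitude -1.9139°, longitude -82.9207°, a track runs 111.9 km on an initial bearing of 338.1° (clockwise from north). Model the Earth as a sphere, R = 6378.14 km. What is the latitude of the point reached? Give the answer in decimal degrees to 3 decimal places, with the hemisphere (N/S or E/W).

δ = d/R = 111.9/6378.14 = 0.017544 rad
φ₂ = arcsin(sin φ₁ cos δ + cos φ₁ sin δ cos θ)
   = arcsin(-0.03340·0.99985 + 0.99944·0.01754·0.92784) = -0.98119°
λ₂ = λ₁ + atan2(sin θ sin δ cos φ₁, cos δ − sin φ₁ sin φ₂) = -83.29567°

0.981°S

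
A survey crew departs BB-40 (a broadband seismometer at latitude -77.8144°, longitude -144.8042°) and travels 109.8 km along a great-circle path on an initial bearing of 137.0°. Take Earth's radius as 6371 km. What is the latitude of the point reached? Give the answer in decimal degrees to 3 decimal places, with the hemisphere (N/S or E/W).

δ = d/R = 109.8/6371 = 0.017234 rad
φ₂ = arcsin(sin φ₁ cos δ + cos φ₁ sin δ cos θ)
   = arcsin(-0.97747·0.99985 + 0.21108·0.01723·-0.73135) = -78.51711°
λ₂ = λ₁ + atan2(sin θ sin δ cos φ₁, cos δ − sin φ₁ sin φ₂) = -141.41954°

78.517°S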